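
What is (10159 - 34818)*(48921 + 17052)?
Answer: -1626828207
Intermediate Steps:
(10159 - 34818)*(48921 + 17052) = -24659*65973 = -1626828207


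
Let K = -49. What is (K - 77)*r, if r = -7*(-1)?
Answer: -882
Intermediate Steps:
r = 7
(K - 77)*r = (-49 - 77)*7 = -126*7 = -882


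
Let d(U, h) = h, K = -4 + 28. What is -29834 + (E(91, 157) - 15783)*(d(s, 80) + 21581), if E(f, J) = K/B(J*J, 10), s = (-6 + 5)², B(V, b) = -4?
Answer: -342035363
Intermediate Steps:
K = 24
s = 1 (s = (-1)² = 1)
E(f, J) = -6 (E(f, J) = 24/(-4) = 24*(-¼) = -6)
-29834 + (E(91, 157) - 15783)*(d(s, 80) + 21581) = -29834 + (-6 - 15783)*(80 + 21581) = -29834 - 15789*21661 = -29834 - 342005529 = -342035363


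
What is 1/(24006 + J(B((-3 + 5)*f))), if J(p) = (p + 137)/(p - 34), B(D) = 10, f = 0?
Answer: 8/191999 ≈ 4.1667e-5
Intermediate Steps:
J(p) = (137 + p)/(-34 + p)
1/(24006 + J(B((-3 + 5)*f))) = 1/(24006 + (137 + 10)/(-34 + 10)) = 1/(24006 + 147/(-24)) = 1/(24006 - 1/24*147) = 1/(24006 - 49/8) = 1/(191999/8) = 8/191999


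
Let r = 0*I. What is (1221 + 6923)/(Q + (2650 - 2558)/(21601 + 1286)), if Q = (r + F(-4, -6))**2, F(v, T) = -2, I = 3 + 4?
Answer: 23298966/11455 ≈ 2034.0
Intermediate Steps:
I = 7
r = 0 (r = 0*7 = 0)
Q = 4 (Q = (0 - 2)**2 = (-2)**2 = 4)
(1221 + 6923)/(Q + (2650 - 2558)/(21601 + 1286)) = (1221 + 6923)/(4 + (2650 - 2558)/(21601 + 1286)) = 8144/(4 + 92/22887) = 8144/(91640/22887) = 8144*(22887/91640) = 23298966/11455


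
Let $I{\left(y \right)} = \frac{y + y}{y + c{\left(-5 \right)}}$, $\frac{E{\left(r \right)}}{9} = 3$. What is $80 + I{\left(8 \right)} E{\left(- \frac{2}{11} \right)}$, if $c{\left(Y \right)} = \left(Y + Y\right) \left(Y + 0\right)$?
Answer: $\frac{2536}{29} \approx 87.448$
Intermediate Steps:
$E{\left(r \right)} = 27$ ($E{\left(r \right)} = 9 \cdot 3 = 27$)
$c{\left(Y \right)} = 2 Y^{2}$ ($c{\left(Y \right)} = 2 Y Y = 2 Y^{2}$)
$I{\left(y \right)} = \frac{2 y}{50 + y}$ ($I{\left(y \right)} = \frac{y + y}{y + 2 \left(-5\right)^{2}} = \frac{2 y}{y + 2 \cdot 25} = \frac{2 y}{y + 50} = \frac{2 y}{50 + y}$)
$80 + I{\left(8 \right)} E{\left(- \frac{2}{11} \right)} = 80 + 2 \cdot 8 \frac{1}{50 + 8} \cdot 27 = 80 + 2 \cdot 8 \cdot \frac{1}{58} \cdot 27 = 80 + \frac{8}{29} \cdot 27 = 80 + \frac{216}{29} = \frac{2536}{29}$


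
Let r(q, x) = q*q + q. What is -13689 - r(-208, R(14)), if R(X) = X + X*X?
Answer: -56745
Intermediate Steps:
R(X) = X + X²
r(q, x) = q + q² (r(q, x) = q² + q = q + q²)
-13689 - r(-208, R(14)) = -13689 - (-208)*(1 - 208) = -13689 - (-208)*(-207) = -13689 - 1*43056 = -13689 - 43056 = -56745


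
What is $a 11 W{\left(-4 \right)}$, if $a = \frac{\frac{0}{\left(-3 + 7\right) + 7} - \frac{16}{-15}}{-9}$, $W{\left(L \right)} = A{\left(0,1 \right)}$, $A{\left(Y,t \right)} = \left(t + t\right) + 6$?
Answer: $- \frac{1408}{135} \approx -10.43$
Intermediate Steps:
$A{\left(Y,t \right)} = 6 + 2 t$ ($A{\left(Y,t \right)} = 2 t + 6 = 6 + 2 t$)
$W{\left(L \right)} = 8$ ($W{\left(L \right)} = 6 + 2 \cdot 1 = 6 + 2 = 8$)
$a = - \frac{16}{135}$ ($a = \left(\frac{0}{4 + 7} - - \frac{16}{15}\right) \left(- \frac{1}{9}\right) = \left(\frac{0}{11} + \frac{16}{15}\right) \left(- \frac{1}{9}\right) = \left(0 \cdot \frac{1}{11} + \frac{16}{15}\right) \left(- \frac{1}{9}\right) = \left(0 + \frac{16}{15}\right) \left(- \frac{1}{9}\right) = \frac{16}{15} \left(- \frac{1}{9}\right) = - \frac{16}{135} \approx -0.11852$)
$a 11 W{\left(-4 \right)} = \left(- \frac{16}{135}\right) 11 \cdot 8 = \left(- \frac{176}{135}\right) 8 = - \frac{1408}{135}$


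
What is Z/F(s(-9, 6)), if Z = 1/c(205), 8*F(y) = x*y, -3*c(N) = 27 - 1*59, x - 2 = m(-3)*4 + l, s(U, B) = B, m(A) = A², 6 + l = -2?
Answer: 1/240 ≈ 0.0041667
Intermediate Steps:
l = -8 (l = -6 - 2 = -8)
x = 30 (x = 2 + ((-3)²*4 - 8) = 2 + (9*4 - 8) = 2 + (36 - 8) = 2 + 28 = 30)
c(N) = 32/3 (c(N) = -(27 - 1*59)/3 = -(27 - 59)/3 = -⅓*(-32) = 32/3)
F(y) = 15*y/4 (F(y) = (30*y)/8 = 15*y/4)
Z = 3/32 (Z = 1/(32/3) = 3/32 ≈ 0.093750)
Z/F(s(-9, 6)) = 3/(32*(((15/4)*6))) = 3/(32*(45/2)) = (3/32)*(2/45) = 1/240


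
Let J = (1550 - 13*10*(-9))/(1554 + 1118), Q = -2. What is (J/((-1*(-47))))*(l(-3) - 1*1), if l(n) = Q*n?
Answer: 850/7849 ≈ 0.10829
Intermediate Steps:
l(n) = -2*n
J = 170/167 (J = (1550 - 130*(-9))/2672 = (1550 + 1170)*(1/2672) = 2720*(1/2672) = 170/167 ≈ 1.0180)
(J/((-1*(-47))))*(l(-3) - 1*1) = (170/(167*((-1*(-47)))))*(-2*(-3) - 1*1) = ((170/167)/47)*(6 - 1) = ((170/167)*(1/47))*5 = (170/7849)*5 = 850/7849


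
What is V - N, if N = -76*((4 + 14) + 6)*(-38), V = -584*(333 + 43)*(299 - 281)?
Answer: -4021824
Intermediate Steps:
V = -3952512 (V = -219584*18 = -584*6768 = -3952512)
N = 69312 (N = -76*(18 + 6)*(-38) = -76*24*(-38) = -1824*(-38) = 69312)
V - N = -3952512 - 1*69312 = -3952512 - 69312 = -4021824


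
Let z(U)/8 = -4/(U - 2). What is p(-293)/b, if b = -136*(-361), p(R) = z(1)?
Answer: 4/6137 ≈ 0.00065178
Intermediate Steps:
z(U) = -32/(-2 + U) (z(U) = 8*(-4/(U - 2)) = 8*(-4/(-2 + U)) = -32/(-2 + U))
p(R) = 32 (p(R) = -32/(-2 + 1) = -32/(-1) = -32*(-1) = 32)
b = 49096
p(-293)/b = 32/49096 = 32*(1/49096) = 4/6137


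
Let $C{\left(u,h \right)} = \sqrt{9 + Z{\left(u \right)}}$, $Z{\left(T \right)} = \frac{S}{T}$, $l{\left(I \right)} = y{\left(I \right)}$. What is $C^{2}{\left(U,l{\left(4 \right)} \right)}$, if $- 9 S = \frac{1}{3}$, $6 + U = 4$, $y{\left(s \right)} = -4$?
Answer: $\frac{487}{54} \approx 9.0185$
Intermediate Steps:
$l{\left(I \right)} = -4$
$U = -2$ ($U = -6 + 4 = -2$)
$S = - \frac{1}{27}$ ($S = - \frac{1}{9 \cdot 3} = \left(- \frac{1}{9}\right) \frac{1}{3} = - \frac{1}{27} \approx -0.037037$)
$Z{\left(T \right)} = - \frac{1}{27 T}$
$C{\left(u,h \right)} = \sqrt{9 - \frac{1}{27 u}}$
$C^{2}{\left(U,l{\left(4 \right)} \right)} = \left(\frac{\sqrt{729 - \frac{3}{-2}}}{9}\right)^{2} = \left(\frac{\sqrt{729 - - \frac{3}{2}}}{9}\right)^{2} = \left(\frac{\sqrt{729 + \frac{3}{2}}}{9}\right)^{2} = \left(\frac{\sqrt{\frac{1461}{2}}}{9}\right)^{2} = \left(\frac{\frac{1}{2} \sqrt{2922}}{9}\right)^{2} = \left(\frac{\sqrt{2922}}{18}\right)^{2} = \frac{487}{54}$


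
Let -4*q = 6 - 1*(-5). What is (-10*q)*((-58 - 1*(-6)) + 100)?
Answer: 1320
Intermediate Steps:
q = -11/4 (q = -(6 - 1*(-5))/4 = -(6 + 5)/4 = -1/4*11 = -11/4 ≈ -2.7500)
(-10*q)*((-58 - 1*(-6)) + 100) = (-10*(-11/4))*((-58 - 1*(-6)) + 100) = 55*((-58 + 6) + 100)/2 = 55*(-52 + 100)/2 = (55/2)*48 = 1320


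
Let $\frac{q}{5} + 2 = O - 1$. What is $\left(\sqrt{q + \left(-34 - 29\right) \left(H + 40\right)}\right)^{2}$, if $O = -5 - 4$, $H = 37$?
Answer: $-4911$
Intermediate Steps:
$O = -9$ ($O = -5 - 4 = -9$)
$q = -60$ ($q = -10 + 5 \left(-9 - 1\right) = -10 + 5 \left(-10\right) = -10 - 50 = -60$)
$\left(\sqrt{q + \left(-34 - 29\right) \left(H + 40\right)}\right)^{2} = \left(\sqrt{-60 + \left(-34 - 29\right) \left(37 + 40\right)}\right)^{2} = \left(\sqrt{-60 - 4851}\right)^{2} = \left(\sqrt{-4911}\right)^{2} = \left(i \sqrt{4911}\right)^{2} = -4911$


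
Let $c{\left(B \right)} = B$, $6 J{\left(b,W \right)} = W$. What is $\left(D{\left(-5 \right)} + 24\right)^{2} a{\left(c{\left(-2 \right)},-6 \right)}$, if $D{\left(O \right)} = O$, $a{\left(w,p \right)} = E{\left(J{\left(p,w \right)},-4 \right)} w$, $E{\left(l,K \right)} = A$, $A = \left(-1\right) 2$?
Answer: $1444$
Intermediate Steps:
$J{\left(b,W \right)} = \frac{W}{6}$
$A = -2$
$E{\left(l,K \right)} = -2$
$a{\left(w,p \right)} = - 2 w$
$\left(D{\left(-5 \right)} + 24\right)^{2} a{\left(c{\left(-2 \right)},-6 \right)} = \left(-5 + 24\right)^{2} \left(\left(-2\right) \left(-2\right)\right) = 19^{2} \cdot 4 = 361 \cdot 4 = 1444$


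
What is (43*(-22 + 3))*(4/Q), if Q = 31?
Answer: -3268/31 ≈ -105.42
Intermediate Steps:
(43*(-22 + 3))*(4/Q) = (43*(-22 + 3))*(4/31) = (43*(-19))*(4*(1/31)) = -817*4/31 = -3268/31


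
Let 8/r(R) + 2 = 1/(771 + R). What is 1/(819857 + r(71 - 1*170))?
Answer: 1343/1101062575 ≈ 1.2197e-6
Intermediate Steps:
r(R) = 8/(-2 + 1/(771 + R))
1/(819857 + r(71 - 1*170)) = 1/(819857 + 8*(-771 - (71 - 1*170))/(1541 + 2*(71 - 1*170))) = 1/(819857 + 8*(-771 - (71 - 170))/(1541 + 2*(71 - 170))) = 1/(819857 + 8*(-771 - 1*(-99))/(1541 + 2*(-99))) = 1/(819857 + 8*(-771 + 99)/(1541 - 198)) = 1/(819857 + 8*(-672)/1343) = 1/(819857 + 8*(1/1343)*(-672)) = 1/(819857 - 5376/1343) = 1/(1101062575/1343) = 1343/1101062575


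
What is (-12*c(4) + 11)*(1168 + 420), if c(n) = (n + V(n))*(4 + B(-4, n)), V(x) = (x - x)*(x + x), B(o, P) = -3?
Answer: -58756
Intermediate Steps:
V(x) = 0 (V(x) = 0*(2*x) = 0)
c(n) = n (c(n) = (n + 0)*(4 - 3) = n*1 = n)
(-12*c(4) + 11)*(1168 + 420) = (-12*4 + 11)*(1168 + 420) = (-48 + 11)*1588 = -37*1588 = -58756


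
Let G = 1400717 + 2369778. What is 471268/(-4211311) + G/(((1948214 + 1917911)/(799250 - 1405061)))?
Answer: -1923901869269127179/3256290947975 ≈ -5.9083e+5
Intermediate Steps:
G = 3770495
471268/(-4211311) + G/(((1948214 + 1917911)/(799250 - 1405061))) = 471268/(-4211311) + 3770495/(((1948214 + 1917911)/(799250 - 1405061))) = 471268*(-1/4211311) + 3770495/((3866125/(-605811))) = -471268/4211311 + 3770495/((3866125*(-1/605811))) = -471268/4211311 + 3770495/(-3866125/605811) = -471268/4211311 + 3770495*(-605811/3866125) = -471268/4211311 - 456841469289/773225 = -1923901869269127179/3256290947975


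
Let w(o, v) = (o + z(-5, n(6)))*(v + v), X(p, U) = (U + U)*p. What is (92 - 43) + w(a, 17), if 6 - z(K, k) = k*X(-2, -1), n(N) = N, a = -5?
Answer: -733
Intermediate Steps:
X(p, U) = 2*U*p (X(p, U) = (2*U)*p = 2*U*p)
z(K, k) = 6 - 4*k (z(K, k) = 6 - k*2*(-1)*(-2) = 6 - k*4 = 6 - 4*k)
w(o, v) = 2*v*(-18 + o) (w(o, v) = (o + (6 - 4*6))*(v + v) = (o + (6 - 24))*(2*v) = (o - 18)*(2*v) = (-18 + o)*(2*v) = 2*v*(-18 + o))
(92 - 43) + w(a, 17) = (92 - 43) + 2*17*(-18 - 5) = 49 + 2*17*(-23) = 49 - 782 = -733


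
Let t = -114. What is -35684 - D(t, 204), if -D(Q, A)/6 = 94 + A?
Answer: -33896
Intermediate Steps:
D(Q, A) = -564 - 6*A (D(Q, A) = -6*(94 + A) = -564 - 6*A)
-35684 - D(t, 204) = -35684 - (-564 - 6*204) = -35684 - (-564 - 1224) = -35684 - 1*(-1788) = -35684 + 1788 = -33896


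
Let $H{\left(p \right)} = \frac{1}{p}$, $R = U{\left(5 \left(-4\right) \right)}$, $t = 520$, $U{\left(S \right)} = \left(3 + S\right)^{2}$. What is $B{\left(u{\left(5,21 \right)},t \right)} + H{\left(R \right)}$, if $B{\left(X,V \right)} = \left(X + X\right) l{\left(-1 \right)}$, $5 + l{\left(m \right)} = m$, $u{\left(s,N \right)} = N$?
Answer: $- \frac{72827}{289} \approx -252.0$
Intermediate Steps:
$l{\left(m \right)} = -5 + m$
$R = 289$ ($R = \left(3 + 5 \left(-4\right)\right)^{2} = \left(3 - 20\right)^{2} = \left(-17\right)^{2} = 289$)
$B{\left(X,V \right)} = - 12 X$ ($B{\left(X,V \right)} = \left(X + X\right) \left(-5 - 1\right) = 2 X \left(-6\right) = - 12 X$)
$B{\left(u{\left(5,21 \right)},t \right)} + H{\left(R \right)} = \left(-12\right) 21 + \frac{1}{289} = -252 + \frac{1}{289} = - \frac{72827}{289}$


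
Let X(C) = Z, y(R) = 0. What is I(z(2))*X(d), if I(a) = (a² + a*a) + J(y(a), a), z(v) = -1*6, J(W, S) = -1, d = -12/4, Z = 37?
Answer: 2627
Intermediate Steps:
d = -3 (d = -12*¼ = -3)
X(C) = 37
z(v) = -6
I(a) = -1 + 2*a² (I(a) = (a² + a*a) - 1 = (a² + a²) - 1 = 2*a² - 1 = -1 + 2*a²)
I(z(2))*X(d) = (-1 + 2*(-6)²)*37 = (-1 + 2*36)*37 = (-1 + 72)*37 = 71*37 = 2627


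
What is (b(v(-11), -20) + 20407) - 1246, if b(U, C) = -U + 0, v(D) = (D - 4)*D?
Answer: 18996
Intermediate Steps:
v(D) = D*(-4 + D) (v(D) = (-4 + D)*D = D*(-4 + D))
b(U, C) = -U
(b(v(-11), -20) + 20407) - 1246 = (-(-11)*(-4 - 11) + 20407) - 1246 = (-(-11)*(-15) + 20407) - 1246 = (-1*165 + 20407) - 1246 = (-165 + 20407) - 1246 = 20242 - 1246 = 18996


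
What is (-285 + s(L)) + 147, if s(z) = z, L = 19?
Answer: -119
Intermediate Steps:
(-285 + s(L)) + 147 = (-285 + 19) + 147 = -266 + 147 = -119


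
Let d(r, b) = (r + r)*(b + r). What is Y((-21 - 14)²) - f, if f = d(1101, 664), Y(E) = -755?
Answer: -3887285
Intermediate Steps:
d(r, b) = 2*r*(b + r) (d(r, b) = (2*r)*(b + r) = 2*r*(b + r))
f = 3886530 (f = 2*1101*(664 + 1101) = 2*1101*1765 = 3886530)
Y((-21 - 14)²) - f = -755 - 1*3886530 = -755 - 3886530 = -3887285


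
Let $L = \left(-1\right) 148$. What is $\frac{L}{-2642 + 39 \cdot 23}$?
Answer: $\frac{148}{1745} \approx 0.084814$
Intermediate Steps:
$L = -148$
$\frac{L}{-2642 + 39 \cdot 23} = \frac{1}{-2642 + 39 \cdot 23} \left(-148\right) = \frac{1}{-2642 + 897} \left(-148\right) = \frac{1}{-1745} \left(-148\right) = \left(- \frac{1}{1745}\right) \left(-148\right) = \frac{148}{1745}$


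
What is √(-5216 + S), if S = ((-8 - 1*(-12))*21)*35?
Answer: 2*I*√569 ≈ 47.707*I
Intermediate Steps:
S = 2940 (S = ((-8 + 12)*21)*35 = (4*21)*35 = 84*35 = 2940)
√(-5216 + S) = √(-5216 + 2940) = √(-2276) = 2*I*√569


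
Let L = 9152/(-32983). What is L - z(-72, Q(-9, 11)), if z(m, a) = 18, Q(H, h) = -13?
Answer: -602846/32983 ≈ -18.277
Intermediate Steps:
L = -9152/32983 (L = 9152*(-1/32983) = -9152/32983 ≈ -0.27748)
L - z(-72, Q(-9, 11)) = -9152/32983 - 1*18 = -9152/32983 - 18 = -602846/32983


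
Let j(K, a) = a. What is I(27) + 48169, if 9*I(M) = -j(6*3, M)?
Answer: 48166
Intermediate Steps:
I(M) = -M/9 (I(M) = (-M)/9 = -M/9)
I(27) + 48169 = -⅑*27 + 48169 = -3 + 48169 = 48166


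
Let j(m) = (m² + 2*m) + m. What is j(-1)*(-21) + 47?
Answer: 89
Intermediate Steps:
j(m) = m² + 3*m
j(-1)*(-21) + 47 = -(3 - 1)*(-21) + 47 = -1*2*(-21) + 47 = -2*(-21) + 47 = 42 + 47 = 89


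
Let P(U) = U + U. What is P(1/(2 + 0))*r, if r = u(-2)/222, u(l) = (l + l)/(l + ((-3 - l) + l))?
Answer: 2/555 ≈ 0.0036036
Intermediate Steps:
u(l) = 2*l/(-3 + l) (u(l) = (2*l)/(l - 3) = (2*l)/(-3 + l) = 2*l/(-3 + l))
r = 2/555 (r = (2*(-2)/(-3 - 2))/222 = (2*(-2)/(-5))*(1/222) = (2*(-2)*(-⅕))*(1/222) = (⅘)*(1/222) = 2/555 ≈ 0.0036036)
P(U) = 2*U
P(1/(2 + 0))*r = (2/(2 + 0))*(2/555) = (2/2)*(2/555) = (2*(½))*(2/555) = 1*(2/555) = 2/555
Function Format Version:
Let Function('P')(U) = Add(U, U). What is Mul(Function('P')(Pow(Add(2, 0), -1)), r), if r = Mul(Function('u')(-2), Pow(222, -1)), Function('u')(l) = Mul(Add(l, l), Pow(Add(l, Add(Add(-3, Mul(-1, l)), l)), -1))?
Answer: Rational(2, 555) ≈ 0.0036036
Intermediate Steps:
Function('u')(l) = Mul(2, l, Pow(Add(-3, l), -1)) (Function('u')(l) = Mul(Mul(2, l), Pow(Add(l, -3), -1)) = Mul(Mul(2, l), Pow(Add(-3, l), -1)) = Mul(2, l, Pow(Add(-3, l), -1)))
r = Rational(2, 555) (r = Mul(Mul(2, -2, Pow(Add(-3, -2), -1)), Pow(222, -1)) = Mul(Mul(2, -2, Pow(-5, -1)), Rational(1, 222)) = Mul(Mul(2, -2, Rational(-1, 5)), Rational(1, 222)) = Mul(Rational(4, 5), Rational(1, 222)) = Rational(2, 555) ≈ 0.0036036)
Function('P')(U) = Mul(2, U)
Mul(Function('P')(Pow(Add(2, 0), -1)), r) = Mul(Mul(2, Pow(Add(2, 0), -1)), Rational(2, 555)) = Mul(Mul(2, Pow(2, -1)), Rational(2, 555)) = Mul(Mul(2, Rational(1, 2)), Rational(2, 555)) = Mul(1, Rational(2, 555)) = Rational(2, 555)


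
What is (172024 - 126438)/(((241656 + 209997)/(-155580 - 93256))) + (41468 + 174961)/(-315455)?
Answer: -3578441952289817/142476197115 ≈ -25116.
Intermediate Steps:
(172024 - 126438)/(((241656 + 209997)/(-155580 - 93256))) + (41468 + 174961)/(-315455) = 45586/((451653/(-248836))) + 216429*(-1/315455) = 45586/((451653*(-1/248836))) - 216429/315455 = 45586/(-451653/248836) - 216429/315455 = 45586*(-248836/451653) - 216429/315455 = -11343437896/451653 - 216429/315455 = -3578441952289817/142476197115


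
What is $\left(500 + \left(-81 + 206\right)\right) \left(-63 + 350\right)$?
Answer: $179375$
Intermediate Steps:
$\left(500 + \left(-81 + 206\right)\right) \left(-63 + 350\right) = \left(500 + 125\right) 287 = 625 \cdot 287 = 179375$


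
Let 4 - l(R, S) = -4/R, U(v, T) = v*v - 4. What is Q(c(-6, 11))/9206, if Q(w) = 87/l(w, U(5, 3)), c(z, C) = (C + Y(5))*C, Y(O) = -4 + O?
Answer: 2871/1224398 ≈ 0.0023448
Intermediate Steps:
U(v, T) = -4 + v² (U(v, T) = v² - 4 = -4 + v²)
l(R, S) = 4 + 4/R (l(R, S) = 4 - (-4)/R = 4 + 4/R)
c(z, C) = C*(1 + C) (c(z, C) = (C + (-4 + 5))*C = (C + 1)*C = (1 + C)*C = C*(1 + C))
Q(w) = 87/(4 + 4/w)
Q(c(-6, 11))/9206 = (87*(11*(1 + 11))/(4*(1 + 11*(1 + 11))))/9206 = (87*(11*12)/(4*(1 + 11*12)))*(1/9206) = ((87/4)*132/(1 + 132))*(1/9206) = ((87/4)*132/133)*(1/9206) = ((87/4)*132*(1/133))*(1/9206) = (2871/133)*(1/9206) = 2871/1224398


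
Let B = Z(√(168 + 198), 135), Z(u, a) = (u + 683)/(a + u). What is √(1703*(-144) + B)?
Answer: √(-33105637 - 245231*√366)/√(135 + √366) ≈ 495.2*I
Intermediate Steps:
Z(u, a) = (683 + u)/(a + u)
B = (683 + √366)/(135 + √366) (B = (683 + √(168 + 198))/(135 + √(168 + 198)) = (683 + √366)/(135 + √366) ≈ 4.5554)
√(1703*(-144) + B) = √(1703*(-144) + (30613/5953 - 548*√366/17859)) = √(-245232 + (30613/5953 - 548*√366/17859)) = √(-1459835483/5953 - 548*√366/17859)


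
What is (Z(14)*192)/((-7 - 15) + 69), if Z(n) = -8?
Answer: -1536/47 ≈ -32.681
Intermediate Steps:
(Z(14)*192)/((-7 - 15) + 69) = (-8*192)/((-7 - 15) + 69) = -1536/(-22 + 69) = -1536/47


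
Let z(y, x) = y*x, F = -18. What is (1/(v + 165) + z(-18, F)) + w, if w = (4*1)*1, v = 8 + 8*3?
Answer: 64617/197 ≈ 328.00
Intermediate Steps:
z(y, x) = x*y
v = 32 (v = 8 + 24 = 32)
w = 4 (w = 4*1 = 4)
(1/(v + 165) + z(-18, F)) + w = (1/(32 + 165) - 18*(-18)) + 4 = (1/197 + 324) + 4 = 63829/197 + 4 = 64617/197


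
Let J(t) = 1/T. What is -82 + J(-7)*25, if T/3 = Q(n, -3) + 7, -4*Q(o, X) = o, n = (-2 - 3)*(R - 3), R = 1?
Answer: -2164/27 ≈ -80.148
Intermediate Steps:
n = 10 (n = (-2 - 3)*(1 - 3) = -5*(-2) = 10)
Q(o, X) = -o/4
T = 27/2 (T = 3*(-¼*10 + 7) = 3*(-5/2 + 7) = 3*(9/2) = 27/2 ≈ 13.500)
J(t) = 2/27 (J(t) = 1/(27/2) = 2/27)
-82 + J(-7)*25 = -82 + (2/27)*25 = -82 + 50/27 = -2164/27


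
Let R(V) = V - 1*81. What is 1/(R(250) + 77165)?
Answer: 1/77334 ≈ 1.2931e-5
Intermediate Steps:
R(V) = -81 + V (R(V) = V - 81 = -81 + V)
1/(R(250) + 77165) = 1/((-81 + 250) + 77165) = 1/(169 + 77165) = 1/77334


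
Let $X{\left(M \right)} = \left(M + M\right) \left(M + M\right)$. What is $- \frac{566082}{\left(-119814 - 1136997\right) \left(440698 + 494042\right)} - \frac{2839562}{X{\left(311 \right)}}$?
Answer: $- \frac{7721974820523931}{1052101944806805} \approx -7.3396$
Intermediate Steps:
$X{\left(M \right)} = 4 M^{2}$ ($X{\left(M \right)} = 2 M 2 M = 4 M^{2}$)
$- \frac{566082}{\left(-119814 - 1136997\right) \left(440698 + 494042\right)} - \frac{2839562}{X{\left(311 \right)}} = - \frac{566082}{\left(-119814 - 1136997\right) \left(440698 + 494042\right)} - \frac{2839562}{4 \cdot 311^{2}} = - \frac{566082}{\left(-1256811\right) 934740} - \frac{2839562}{4 \cdot 96721} = - \frac{566082}{-1174791514140} - \frac{2839562}{386884} = \left(-566082\right) \left(- \frac{1}{1174791514140}\right) - \frac{1419781}{193442} = \frac{10483}{21755398410} - \frac{1419781}{193442} = - \frac{7721974820523931}{1052101944806805}$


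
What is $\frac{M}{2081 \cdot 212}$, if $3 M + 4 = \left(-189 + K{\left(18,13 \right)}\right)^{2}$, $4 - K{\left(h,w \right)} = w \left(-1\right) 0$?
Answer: $\frac{11407}{441172} \approx 0.025856$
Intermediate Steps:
$K{\left(h,w \right)} = 4$ ($K{\left(h,w \right)} = 4 - w \left(-1\right) 0 = 4 - - w 0 = 4 - 0 = 4 + 0 = 4$)
$M = 11407$ ($M = - \frac{4}{3} + \frac{\left(-189 + 4\right)^{2}}{3} = - \frac{4}{3} + \frac{\left(-185\right)^{2}}{3} = - \frac{4}{3} + \frac{1}{3} \cdot 34225 = - \frac{4}{3} + \frac{34225}{3} = 11407$)
$\frac{M}{2081 \cdot 212} = \frac{11407}{2081 \cdot 212} = \frac{11407}{441172}$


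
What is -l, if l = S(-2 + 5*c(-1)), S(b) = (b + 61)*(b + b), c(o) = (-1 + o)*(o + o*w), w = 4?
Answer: -10464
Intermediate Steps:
c(o) = 5*o*(-1 + o) (c(o) = (-1 + o)*(o + o*4) = (-1 + o)*(o + 4*o) = (-1 + o)*(5*o) = 5*o*(-1 + o))
S(b) = 2*b*(61 + b) (S(b) = (61 + b)*(2*b) = 2*b*(61 + b))
l = 10464 (l = 2*(-2 + 5*(5*(-1)*(-1 - 1)))*(61 + (-2 + 5*(5*(-1)*(-1 - 1)))) = 2*(-2 + 5*(5*(-1)*(-2)))*(61 + (-2 + 5*(5*(-1)*(-2)))) = 2*(-2 + 5*10)*(61 + (-2 + 5*10)) = 2*(-2 + 50)*(61 + (-2 + 50)) = 2*48*(61 + 48) = 2*48*109 = 10464)
-l = -1*10464 = -10464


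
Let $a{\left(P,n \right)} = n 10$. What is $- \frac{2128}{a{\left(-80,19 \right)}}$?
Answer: $- \frac{56}{5} \approx -11.2$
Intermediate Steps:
$a{\left(P,n \right)} = 10 n$
$- \frac{2128}{a{\left(-80,19 \right)}} = - \frac{2128}{10 \cdot 19} = - \frac{2128}{190} = \left(-2128\right) \frac{1}{190} = - \frac{56}{5}$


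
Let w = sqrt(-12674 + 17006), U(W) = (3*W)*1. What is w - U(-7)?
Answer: 21 + 38*sqrt(3) ≈ 86.818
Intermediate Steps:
U(W) = 3*W
w = 38*sqrt(3) (w = sqrt(4332) = 38*sqrt(3) ≈ 65.818)
w - U(-7) = 38*sqrt(3) - 3*(-7) = 38*sqrt(3) - 1*(-21) = 38*sqrt(3) + 21 = 21 + 38*sqrt(3)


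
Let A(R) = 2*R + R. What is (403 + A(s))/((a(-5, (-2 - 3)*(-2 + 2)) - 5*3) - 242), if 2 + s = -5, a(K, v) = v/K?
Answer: -382/257 ≈ -1.4864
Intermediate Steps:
s = -7 (s = -2 - 5 = -7)
A(R) = 3*R
(403 + A(s))/((a(-5, (-2 - 3)*(-2 + 2)) - 5*3) - 242) = (403 + 3*(-7))/((((-2 - 3)*(-2 + 2))/(-5) - 5*3) - 242) = (403 - 21)/((-5*0*(-⅕) - 15) - 242) = 382/((0*(-⅕) - 15) - 242) = 382/((0 - 15) - 242) = 382/(-15 - 242) = 382/(-257) = 382*(-1/257) = -382/257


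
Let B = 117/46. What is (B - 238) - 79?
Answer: -14465/46 ≈ -314.46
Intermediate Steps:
B = 117/46 (B = 117*(1/46) = 117/46 ≈ 2.5435)
(B - 238) - 79 = (117/46 - 238) - 79 = -10831/46 - 79 = -14465/46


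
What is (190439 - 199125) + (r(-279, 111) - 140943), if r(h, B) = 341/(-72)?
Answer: -10773629/72 ≈ -1.4963e+5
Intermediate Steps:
r(h, B) = -341/72 (r(h, B) = 341*(-1/72) = -341/72)
(190439 - 199125) + (r(-279, 111) - 140943) = (190439 - 199125) + (-341/72 - 140943) = -8686 - 10148237/72 = -10773629/72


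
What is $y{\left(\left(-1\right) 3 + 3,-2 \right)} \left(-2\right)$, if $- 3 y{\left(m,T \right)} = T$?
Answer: $- \frac{4}{3} \approx -1.3333$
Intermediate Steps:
$y{\left(m,T \right)} = - \frac{T}{3}$
$y{\left(\left(-1\right) 3 + 3,-2 \right)} \left(-2\right) = \left(- \frac{1}{3}\right) \left(-2\right) \left(-2\right) = \frac{2}{3} \left(-2\right) = - \frac{4}{3}$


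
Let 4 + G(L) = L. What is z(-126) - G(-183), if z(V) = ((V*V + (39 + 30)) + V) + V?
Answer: 15880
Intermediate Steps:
G(L) = -4 + L
z(V) = 69 + V**2 + 2*V (z(V) = ((V**2 + 69) + V) + V = ((69 + V**2) + V) + V = (69 + V + V**2) + V = 69 + V**2 + 2*V)
z(-126) - G(-183) = (69 + (-126)**2 + 2*(-126)) - (-4 - 183) = (69 + 15876 - 252) - 1*(-187) = 15693 + 187 = 15880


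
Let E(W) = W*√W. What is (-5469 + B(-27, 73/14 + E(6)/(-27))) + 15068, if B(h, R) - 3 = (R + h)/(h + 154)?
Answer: 17072051/1778 - 2*√6/1143 ≈ 9601.8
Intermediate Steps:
E(W) = W^(3/2)
B(h, R) = 3 + (R + h)/(154 + h) (B(h, R) = 3 + (R + h)/(h + 154) = 3 + (R + h)/(154 + h))
(-5469 + B(-27, 73/14 + E(6)/(-27))) + 15068 = (-5469 + (462 + (73/14 + 6^(3/2)/(-27)) + 4*(-27))/(154 - 27)) + 15068 = (-5469 + (462 + (73*(1/14) + (6*√6)*(-1/27)) - 108)/127) + 15068 = (-5469 + (462 + (73/14 - 2*√6/9) - 108)/127) + 15068 = (-5469 + (5029/14 - 2*√6/9)/127) + 15068 = (-5469 + (5029/1778 - 2*√6/1143)) + 15068 = (-9718853/1778 - 2*√6/1143) + 15068 = 17072051/1778 - 2*√6/1143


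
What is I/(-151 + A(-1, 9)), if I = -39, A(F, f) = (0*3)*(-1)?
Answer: 39/151 ≈ 0.25828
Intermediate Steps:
A(F, f) = 0 (A(F, f) = 0*(-1) = 0)
I/(-151 + A(-1, 9)) = -39/(-151 + 0) = -39/(-151) = -39*(-1/151) = 39/151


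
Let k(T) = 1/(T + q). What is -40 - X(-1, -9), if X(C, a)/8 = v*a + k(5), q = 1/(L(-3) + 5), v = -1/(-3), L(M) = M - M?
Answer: -228/13 ≈ -17.538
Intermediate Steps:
L(M) = 0
v = ⅓ (v = -1*(-⅓) = ⅓ ≈ 0.33333)
q = ⅕ (q = 1/(0 + 5) = 1/5 = ⅕ ≈ 0.20000)
k(T) = 1/(⅕ + T) (k(T) = 1/(T + ⅕) = 1/(⅕ + T))
X(C, a) = 20/13 + 8*a/3 (X(C, a) = 8*(a/3 + 5/(1 + 5*5)) = 8*(a/3 + 5/(1 + 25)) = 8*(a/3 + 5/26) = 8*(5/26 + a/3) = 20/13 + 8*a/3)
-40 - X(-1, -9) = -40 - (20/13 + (8/3)*(-9)) = -40 - (20/13 - 24) = -40 - 1*(-292/13) = -40 + 292/13 = -228/13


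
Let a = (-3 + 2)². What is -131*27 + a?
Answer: -3536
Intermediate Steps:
a = 1 (a = (-1)² = 1)
-131*27 + a = -131*27 + 1 = -3537 + 1 = -3536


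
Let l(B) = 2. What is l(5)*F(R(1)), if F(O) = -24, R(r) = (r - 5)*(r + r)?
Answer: -48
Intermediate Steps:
R(r) = 2*r*(-5 + r) (R(r) = (-5 + r)*(2*r) = 2*r*(-5 + r))
l(5)*F(R(1)) = 2*(-24) = -48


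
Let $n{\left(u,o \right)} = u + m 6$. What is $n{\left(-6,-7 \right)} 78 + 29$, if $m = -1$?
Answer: $-907$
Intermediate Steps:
$n{\left(u,o \right)} = -6 + u$ ($n{\left(u,o \right)} = u - 6 = -6 + u$)
$n{\left(-6,-7 \right)} 78 + 29 = \left(-6 - 6\right) 78 + 29 = \left(-12\right) 78 + 29 = -936 + 29 = -907$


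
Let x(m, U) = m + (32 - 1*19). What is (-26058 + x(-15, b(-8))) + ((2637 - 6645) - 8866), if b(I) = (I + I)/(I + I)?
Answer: -38934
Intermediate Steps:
b(I) = 1 (b(I) = (2*I)/((2*I)) = (2*I)*(1/(2*I)) = 1)
x(m, U) = 13 + m (x(m, U) = m + (32 - 19) = m + 13 = 13 + m)
(-26058 + x(-15, b(-8))) + ((2637 - 6645) - 8866) = (-26058 + (13 - 15)) + ((2637 - 6645) - 8866) = (-26058 - 2) + (-4008 - 8866) = -26060 - 12874 = -38934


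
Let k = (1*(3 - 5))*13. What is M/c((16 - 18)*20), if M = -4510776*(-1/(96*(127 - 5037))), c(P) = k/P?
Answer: -187949/12766 ≈ -14.723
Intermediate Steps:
k = -26 (k = (1*(-2))*13 = -2*13 = -26)
c(P) = -26/P
M = -187949/19640 (M = -4510776/((-4910*(-96))) = -4510776/471360 = -4510776*1/471360 = -187949/19640 ≈ -9.5697)
M/c((16 - 18)*20) = -187949/(19640*((-26*1/(20*(16 - 18))))) = -187949/(19640*((-26/((-2*20))))) = -187949/(19640*((-26/(-40)))) = -187949/(19640*((-26*(-1/40)))) = -187949/(19640*13/20) = -187949/19640*20/13 = -187949/12766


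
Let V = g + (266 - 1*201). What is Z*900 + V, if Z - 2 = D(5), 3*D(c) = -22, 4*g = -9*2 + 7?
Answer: -18951/4 ≈ -4737.8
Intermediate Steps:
g = -11/4 (g = (-9*2 + 7)/4 = (-18 + 7)/4 = (1/4)*(-11) = -11/4 ≈ -2.7500)
D(c) = -22/3 (D(c) = (1/3)*(-22) = -22/3)
Z = -16/3 (Z = 2 - 22/3 = -16/3 ≈ -5.3333)
V = 249/4 (V = -11/4 + (266 - 1*201) = -11/4 + (266 - 201) = -11/4 + 65 = 249/4 ≈ 62.250)
Z*900 + V = -16/3*900 + 249/4 = -4800 + 249/4 = -18951/4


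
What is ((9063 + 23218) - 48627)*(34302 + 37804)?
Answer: -1178644676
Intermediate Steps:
((9063 + 23218) - 48627)*(34302 + 37804) = (32281 - 48627)*72106 = -16346*72106 = -1178644676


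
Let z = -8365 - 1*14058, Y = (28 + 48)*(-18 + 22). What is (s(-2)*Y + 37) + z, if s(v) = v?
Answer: -22994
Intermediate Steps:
Y = 304 (Y = 76*4 = 304)
z = -22423 (z = -8365 - 14058 = -22423)
(s(-2)*Y + 37) + z = (-2*304 + 37) - 22423 = (-608 + 37) - 22423 = -571 - 22423 = -22994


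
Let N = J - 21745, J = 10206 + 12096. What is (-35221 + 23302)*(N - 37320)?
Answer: 438178197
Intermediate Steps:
J = 22302
N = 557 (N = 22302 - 21745 = 557)
(-35221 + 23302)*(N - 37320) = (-35221 + 23302)*(557 - 37320) = -11919*(-36763) = 438178197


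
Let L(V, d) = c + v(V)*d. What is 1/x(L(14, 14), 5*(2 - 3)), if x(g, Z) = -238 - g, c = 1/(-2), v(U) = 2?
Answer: -2/531 ≈ -0.0037665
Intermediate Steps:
c = -½ ≈ -0.50000
L(V, d) = -½ + 2*d
1/x(L(14, 14), 5*(2 - 3)) = 1/(-238 - (-½ + 2*14)) = 1/(-238 - (-½ + 28)) = 1/(-238 - 1*55/2) = 1/(-238 - 55/2) = 1/(-531/2) = -2/531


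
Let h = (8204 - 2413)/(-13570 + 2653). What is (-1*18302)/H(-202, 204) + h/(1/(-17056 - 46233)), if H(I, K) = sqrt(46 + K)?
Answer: 366506599/10917 - 9151*sqrt(10)/25 ≈ 32415.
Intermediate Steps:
h = -5791/10917 (h = 5791/(-10917) = 5791*(-1/10917) = -5791/10917 ≈ -0.53046)
(-1*18302)/H(-202, 204) + h/(1/(-17056 - 46233)) = (-1*18302)/(sqrt(46 + 204)) - 5791/(10917*(1/(-17056 - 46233))) = -18302*sqrt(10)/50 - 5791/(10917*(1/(-63289))) = -18302*sqrt(10)/50 - 5791/(10917*(-1/63289)) = -9151*sqrt(10)/25 - 5791/10917*(-63289) = -9151*sqrt(10)/25 + 366506599/10917 = 366506599/10917 - 9151*sqrt(10)/25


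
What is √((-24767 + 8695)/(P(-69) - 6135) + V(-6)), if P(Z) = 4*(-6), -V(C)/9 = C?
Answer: √2147384622/6159 ≈ 7.5239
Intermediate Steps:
V(C) = -9*C
P(Z) = -24
√((-24767 + 8695)/(P(-69) - 6135) + V(-6)) = √((-24767 + 8695)/(-24 - 6135) - 9*(-6)) = √(-16072/(-6159) + 54) = √(-16072*(-1/6159) + 54) = √(16072/6159 + 54) = √(348658/6159) = √2147384622/6159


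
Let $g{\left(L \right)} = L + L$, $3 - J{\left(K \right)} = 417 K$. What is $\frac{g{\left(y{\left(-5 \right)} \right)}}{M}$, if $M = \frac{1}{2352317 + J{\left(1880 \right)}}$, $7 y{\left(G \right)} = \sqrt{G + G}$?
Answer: $\frac{3136720 i \sqrt{10}}{7} \approx 1.417 \cdot 10^{6} i$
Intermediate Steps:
$y{\left(G \right)} = \frac{\sqrt{2} \sqrt{G}}{7}$ ($y{\left(G \right)} = \frac{\sqrt{G + G}}{7} = \frac{\sqrt{2 G}}{7} = \frac{\sqrt{2} \sqrt{G}}{7}$)
$J{\left(K \right)} = 3 - 417 K$
$g{\left(L \right)} = 2 L$
$M = \frac{1}{1568360}$ ($M = \frac{1}{2352317 + \left(3 - 783960\right)} = \frac{1}{2352317 - 783957} = \frac{1}{1568360} \approx 6.3761 \cdot 10^{-7}$)
$\frac{g{\left(y{\left(-5 \right)} \right)}}{M} = 2 \frac{\sqrt{2} \sqrt{-5}}{7} \frac{1}{\frac{1}{1568360}} = 2 \frac{\sqrt{2} i \sqrt{5}}{7} \cdot 1568360 = 2 \frac{i \sqrt{10}}{7} \cdot 1568360 = \frac{2 i \sqrt{10}}{7} \cdot 1568360 = \frac{3136720 i \sqrt{10}}{7}$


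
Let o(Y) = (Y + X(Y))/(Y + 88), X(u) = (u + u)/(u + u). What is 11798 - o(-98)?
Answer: 117883/10 ≈ 11788.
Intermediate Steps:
X(u) = 1 (X(u) = (2*u)/((2*u)) = (2*u)*(1/(2*u)) = 1)
o(Y) = (1 + Y)/(88 + Y) (o(Y) = (Y + 1)/(Y + 88) = (1 + Y)/(88 + Y))
11798 - o(-98) = 11798 - (1 - 98)/(88 - 98) = 11798 - (-97)/(-10) = 11798 - (-1)*(-97)/10 = 11798 - 1*97/10 = 11798 - 97/10 = 117883/10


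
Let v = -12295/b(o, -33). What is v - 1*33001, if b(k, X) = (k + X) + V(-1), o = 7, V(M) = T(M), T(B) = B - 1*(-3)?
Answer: -779729/24 ≈ -32489.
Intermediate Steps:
T(B) = 3 + B (T(B) = B + 3 = 3 + B)
V(M) = 3 + M
b(k, X) = 2 + X + k (b(k, X) = (k + X) + (3 - 1) = (X + k) + 2 = 2 + X + k)
v = 12295/24 (v = -12295/(2 - 33 + 7) = -12295/(-24) = -12295*(-1/24) = 12295/24 ≈ 512.29)
v - 1*33001 = 12295/24 - 1*33001 = 12295/24 - 33001 = -779729/24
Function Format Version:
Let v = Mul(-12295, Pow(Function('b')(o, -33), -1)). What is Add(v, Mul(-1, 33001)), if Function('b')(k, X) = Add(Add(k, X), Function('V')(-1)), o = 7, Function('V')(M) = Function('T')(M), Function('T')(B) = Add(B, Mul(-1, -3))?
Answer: Rational(-779729, 24) ≈ -32489.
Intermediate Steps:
Function('T')(B) = Add(3, B) (Function('T')(B) = Add(B, 3) = Add(3, B))
Function('V')(M) = Add(3, M)
Function('b')(k, X) = Add(2, X, k) (Function('b')(k, X) = Add(Add(k, X), Add(3, -1)) = Add(Add(X, k), 2) = Add(2, X, k))
v = Rational(12295, 24) (v = Mul(-12295, Pow(Add(2, -33, 7), -1)) = Mul(-12295, Pow(-24, -1)) = Mul(-12295, Rational(-1, 24)) = Rational(12295, 24) ≈ 512.29)
Add(v, Mul(-1, 33001)) = Add(Rational(12295, 24), Mul(-1, 33001)) = Add(Rational(12295, 24), -33001) = Rational(-779729, 24)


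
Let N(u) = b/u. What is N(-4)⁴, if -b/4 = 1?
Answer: 1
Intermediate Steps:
b = -4 (b = -4*1 = -4)
N(u) = -4/u
N(-4)⁴ = (-4/(-4))⁴ = (-4*(-¼))⁴ = 1⁴ = 1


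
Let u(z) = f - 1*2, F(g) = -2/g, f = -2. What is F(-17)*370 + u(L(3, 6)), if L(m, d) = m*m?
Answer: 672/17 ≈ 39.529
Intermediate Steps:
L(m, d) = m²
u(z) = -4 (u(z) = -2 - 1*2 = -2 - 2 = -4)
F(-17)*370 + u(L(3, 6)) = -2/(-17)*370 - 4 = -2*(-1/17)*370 - 4 = (2/17)*370 - 4 = 740/17 - 4 = 672/17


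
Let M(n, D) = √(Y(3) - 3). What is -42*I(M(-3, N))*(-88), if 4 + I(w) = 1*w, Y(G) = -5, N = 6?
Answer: -14784 + 7392*I*√2 ≈ -14784.0 + 10454.0*I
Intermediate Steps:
M(n, D) = 2*I*√2 (M(n, D) = √(-5 - 3) = √(-8) = 2*I*√2)
I(w) = -4 + w (I(w) = -4 + 1*w = -4 + w)
-42*I(M(-3, N))*(-88) = -42*(-4 + 2*I*√2)*(-88) = (168 - 84*I*√2)*(-88) = -14784 + 7392*I*√2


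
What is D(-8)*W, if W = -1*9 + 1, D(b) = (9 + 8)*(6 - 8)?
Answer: 272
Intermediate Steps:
D(b) = -34 (D(b) = 17*(-2) = -34)
W = -8 (W = -9 + 1 = -8)
D(-8)*W = -34*(-8) = 272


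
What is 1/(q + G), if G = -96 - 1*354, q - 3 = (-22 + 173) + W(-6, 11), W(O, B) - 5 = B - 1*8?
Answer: -1/288 ≈ -0.0034722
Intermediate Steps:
W(O, B) = -3 + B (W(O, B) = 5 + (B - 1*8) = 5 + (B - 8) = 5 + (-8 + B) = -3 + B)
q = 162 (q = 3 + ((-22 + 173) + (-3 + 11)) = 3 + (151 + 8) = 3 + 159 = 162)
G = -450 (G = -96 - 354 = -450)
1/(q + G) = 1/(162 - 450) = 1/(-288) = -1/288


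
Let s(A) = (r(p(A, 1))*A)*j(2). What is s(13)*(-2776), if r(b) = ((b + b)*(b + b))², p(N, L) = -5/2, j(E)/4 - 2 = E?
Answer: -360880000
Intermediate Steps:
j(E) = 8 + 4*E
p(N, L) = -5/2 (p(N, L) = -5*½ = -5/2)
r(b) = 16*b⁴ (r(b) = ((2*b)*(2*b))² = (4*b²)² = 16*b⁴)
s(A) = 10000*A (s(A) = ((16*(-5/2)⁴)*A)*(8 + 4*2) = ((16*(625/16))*A)*(8 + 8) = (625*A)*16 = 10000*A)
s(13)*(-2776) = (10000*13)*(-2776) = 130000*(-2776) = -360880000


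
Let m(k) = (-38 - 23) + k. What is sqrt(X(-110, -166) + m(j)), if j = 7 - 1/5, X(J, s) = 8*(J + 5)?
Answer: I*sqrt(22355)/5 ≈ 29.903*I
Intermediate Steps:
X(J, s) = 40 + 8*J (X(J, s) = 8*(5 + J) = 40 + 8*J)
j = 34/5 (j = 7 - 1*1/5 = 7 - 1/5 = 34/5 ≈ 6.8000)
m(k) = -61 + k
sqrt(X(-110, -166) + m(j)) = sqrt((40 + 8*(-110)) + (-61 + 34/5)) = sqrt((40 - 880) - 271/5) = sqrt(-840 - 271/5) = sqrt(-4471/5) = I*sqrt(22355)/5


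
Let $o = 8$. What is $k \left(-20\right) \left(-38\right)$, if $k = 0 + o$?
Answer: $6080$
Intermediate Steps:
$k = 8$ ($k = 0 + 8 = 8$)
$k \left(-20\right) \left(-38\right) = 8 \left(-20\right) \left(-38\right) = \left(-160\right) \left(-38\right) = 6080$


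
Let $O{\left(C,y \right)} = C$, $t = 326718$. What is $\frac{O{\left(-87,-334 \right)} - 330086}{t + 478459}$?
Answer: $- \frac{330173}{805177} \approx -0.41006$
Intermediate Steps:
$\frac{O{\left(-87,-334 \right)} - 330086}{t + 478459} = \frac{-87 - 330086}{326718 + 478459} = - \frac{330173}{805177}$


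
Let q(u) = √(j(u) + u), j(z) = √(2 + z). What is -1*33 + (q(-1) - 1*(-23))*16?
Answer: 335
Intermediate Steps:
q(u) = √(u + √(2 + u)) (q(u) = √(√(2 + u) + u) = √(u + √(2 + u)))
-1*33 + (q(-1) - 1*(-23))*16 = -1*33 + (√(-1 + √(2 - 1)) - 1*(-23))*16 = -33 + (√(-1 + √1) + 23)*16 = -33 + (√(-1 + 1) + 23)*16 = -33 + (√0 + 23)*16 = -33 + (0 + 23)*16 = -33 + 23*16 = -33 + 368 = 335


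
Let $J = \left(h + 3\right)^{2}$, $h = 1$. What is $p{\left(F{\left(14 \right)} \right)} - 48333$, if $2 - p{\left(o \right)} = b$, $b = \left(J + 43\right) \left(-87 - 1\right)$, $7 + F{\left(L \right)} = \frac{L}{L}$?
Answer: $-43139$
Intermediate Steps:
$J = 16$ ($J = \left(1 + 3\right)^{2} = 4^{2} = 16$)
$F{\left(L \right)} = -6$ ($F{\left(L \right)} = -7 + \frac{L}{L} = -7 + 1 = -6$)
$b = -5192$ ($b = \left(16 + 43\right) \left(-87 - 1\right) = 59 \left(-88\right) = -5192$)
$p{\left(o \right)} = 5194$ ($p{\left(o \right)} = 2 - -5192 = 2 + 5192 = 5194$)
$p{\left(F{\left(14 \right)} \right)} - 48333 = 5194 - 48333 = -43139$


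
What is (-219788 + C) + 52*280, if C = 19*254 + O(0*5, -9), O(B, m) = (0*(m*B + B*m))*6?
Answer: -200402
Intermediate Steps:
O(B, m) = 0 (O(B, m) = (0*(B*m + B*m))*6 = (0*(2*B*m))*6 = 0*6 = 0)
C = 4826 (C = 19*254 + 0 = 4826 + 0 = 4826)
(-219788 + C) + 52*280 = (-219788 + 4826) + 52*280 = -214962 + 14560 = -200402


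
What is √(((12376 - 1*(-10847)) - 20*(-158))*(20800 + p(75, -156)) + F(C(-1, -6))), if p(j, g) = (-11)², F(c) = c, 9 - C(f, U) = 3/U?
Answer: √2207835010/2 ≈ 23494.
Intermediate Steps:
C(f, U) = 9 - 3/U
p(j, g) = 121
√(((12376 - 1*(-10847)) - 20*(-158))*(20800 + p(75, -156)) + F(C(-1, -6))) = √(((12376 - 1*(-10847)) - 20*(-158))*(20800 + 121) + (9 - 3/(-6))) = √(((12376 + 10847) + 3160)*20921 + (9 - 3*(-⅙))) = √((23223 + 3160)*20921 + (9 + ½)) = √(26383*20921 + 19/2) = √(551958743 + 19/2) = √(1103917505/2) = √2207835010/2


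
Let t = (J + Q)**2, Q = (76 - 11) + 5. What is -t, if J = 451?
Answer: -271441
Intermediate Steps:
Q = 70 (Q = 65 + 5 = 70)
t = 271441 (t = (451 + 70)**2 = 521**2 = 271441)
-t = -1*271441 = -271441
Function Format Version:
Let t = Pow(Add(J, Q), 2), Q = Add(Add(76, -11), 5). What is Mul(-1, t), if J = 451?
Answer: -271441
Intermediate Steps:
Q = 70 (Q = Add(65, 5) = 70)
t = 271441 (t = Pow(Add(451, 70), 2) = Pow(521, 2) = 271441)
Mul(-1, t) = Mul(-1, 271441) = -271441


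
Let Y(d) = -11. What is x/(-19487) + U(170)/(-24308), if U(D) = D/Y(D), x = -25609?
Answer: 3425426041/2605294978 ≈ 1.3148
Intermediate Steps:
U(D) = -D/11 (U(D) = D/(-11) = D*(-1/11) = -D/11)
x/(-19487) + U(170)/(-24308) = -25609/(-19487) - 1/11*170/(-24308) = -25609*(-1/19487) - 170/11*(-1/24308) = 25609/19487 + 85/133694 = 3425426041/2605294978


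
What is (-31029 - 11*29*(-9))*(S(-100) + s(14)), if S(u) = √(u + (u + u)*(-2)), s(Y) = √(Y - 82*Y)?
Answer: -281580*√3 - 253422*I*√14 ≈ -4.8771e+5 - 9.4822e+5*I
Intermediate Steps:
s(Y) = 9*√(-Y) (s(Y) = √(-81*Y) = 9*√(-Y))
S(u) = √3*√(-u) (S(u) = √(u + (2*u)*(-2)) = √(u - 4*u) = √(-3*u) = √3*√(-u))
(-31029 - 11*29*(-9))*(S(-100) + s(14)) = (-31029 - 11*29*(-9))*(√3*√(-1*(-100)) + 9*√(-1*14)) = (-31029 - 319*(-9))*(√3*√100 + 9*√(-14)) = (-31029 + 2871)*(√3*10 + 9*(I*√14)) = -28158*(10*√3 + 9*I*√14) = -281580*√3 - 253422*I*√14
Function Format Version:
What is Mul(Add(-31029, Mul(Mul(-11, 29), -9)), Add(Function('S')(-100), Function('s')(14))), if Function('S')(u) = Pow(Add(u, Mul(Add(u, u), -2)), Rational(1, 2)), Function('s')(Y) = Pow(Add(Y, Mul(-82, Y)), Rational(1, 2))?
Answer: Add(Mul(-281580, Pow(3, Rational(1, 2))), Mul(-253422, I, Pow(14, Rational(1, 2)))) ≈ Add(-4.8771e+5, Mul(-9.4822e+5, I))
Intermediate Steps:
Function('s')(Y) = Mul(9, Pow(Mul(-1, Y), Rational(1, 2))) (Function('s')(Y) = Pow(Mul(-81, Y), Rational(1, 2)) = Mul(9, Pow(Mul(-1, Y), Rational(1, 2))))
Function('S')(u) = Mul(Pow(3, Rational(1, 2)), Pow(Mul(-1, u), Rational(1, 2))) (Function('S')(u) = Pow(Add(u, Mul(Mul(2, u), -2)), Rational(1, 2)) = Pow(Add(u, Mul(-4, u)), Rational(1, 2)) = Pow(Mul(-3, u), Rational(1, 2)) = Mul(Pow(3, Rational(1, 2)), Pow(Mul(-1, u), Rational(1, 2))))
Mul(Add(-31029, Mul(Mul(-11, 29), -9)), Add(Function('S')(-100), Function('s')(14))) = Mul(Add(-31029, Mul(Mul(-11, 29), -9)), Add(Mul(Pow(3, Rational(1, 2)), Pow(Mul(-1, -100), Rational(1, 2))), Mul(9, Pow(Mul(-1, 14), Rational(1, 2))))) = Mul(Add(-31029, Mul(-319, -9)), Add(Mul(Pow(3, Rational(1, 2)), Pow(100, Rational(1, 2))), Mul(9, Pow(-14, Rational(1, 2))))) = Mul(Add(-31029, 2871), Add(Mul(Pow(3, Rational(1, 2)), 10), Mul(9, Mul(I, Pow(14, Rational(1, 2)))))) = Mul(-28158, Add(Mul(10, Pow(3, Rational(1, 2))), Mul(9, I, Pow(14, Rational(1, 2))))) = Add(Mul(-281580, Pow(3, Rational(1, 2))), Mul(-253422, I, Pow(14, Rational(1, 2))))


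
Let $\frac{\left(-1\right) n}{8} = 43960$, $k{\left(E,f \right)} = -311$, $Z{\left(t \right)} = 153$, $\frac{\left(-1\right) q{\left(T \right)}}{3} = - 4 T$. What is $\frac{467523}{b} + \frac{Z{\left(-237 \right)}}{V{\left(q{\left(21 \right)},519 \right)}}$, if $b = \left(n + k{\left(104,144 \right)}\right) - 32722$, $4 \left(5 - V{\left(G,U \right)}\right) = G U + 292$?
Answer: $- \frac{2196750312}{1800731635} \approx -1.2199$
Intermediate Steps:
$q{\left(T \right)} = 12 T$ ($q{\left(T \right)} = - 3 \left(- 4 T\right) = 12 T$)
$V{\left(G,U \right)} = -68 - \frac{G U}{4}$ ($V{\left(G,U \right)} = 5 - \frac{G U + 292}{4} = 5 - \frac{292 + G U}{4} = 5 - \left(73 + \frac{G U}{4}\right) = -68 - \frac{G U}{4}$)
$n = -351680$ ($n = \left(-8\right) 43960 = -351680$)
$b = -384713$ ($b = \left(-351680 - 311\right) - 32722 = -351991 - 32722 = -384713$)
$\frac{467523}{b} + \frac{Z{\left(-237 \right)}}{V{\left(q{\left(21 \right)},519 \right)}} = \frac{467523}{-384713} + \frac{153}{-68 - \frac{1}{4} \cdot 12 \cdot 21 \cdot 519} = 467523 \left(- \frac{1}{384713}\right) + \frac{153}{-68 - 63 \cdot 519} = - \frac{66789}{54959} + \frac{153}{-68 - 32697} = - \frac{66789}{54959} + \frac{153}{-32765} = - \frac{66789}{54959} + 153 \left(- \frac{1}{32765}\right) = - \frac{66789}{54959} - \frac{153}{32765} = - \frac{2196750312}{1800731635}$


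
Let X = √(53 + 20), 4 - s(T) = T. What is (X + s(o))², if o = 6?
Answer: (2 - √73)² ≈ 42.824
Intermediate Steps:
s(T) = 4 - T
X = √73 ≈ 8.5440
(X + s(o))² = (√73 + (4 - 1*6))² = (√73 + (4 - 6))² = (√73 - 2)² = (-2 + √73)²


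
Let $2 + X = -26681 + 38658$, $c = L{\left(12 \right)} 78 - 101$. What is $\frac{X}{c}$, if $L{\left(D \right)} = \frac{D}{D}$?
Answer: $- \frac{11975}{23} \approx -520.65$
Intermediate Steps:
$L{\left(D \right)} = 1$
$c = -23$ ($c = 1 \cdot 78 - 101 = 78 - 101 = -23$)
$X = 11975$ ($X = -2 + \left(-26681 + 38658\right) = -2 + 11977 = 11975$)
$\frac{X}{c} = \frac{11975}{-23} = 11975 \left(- \frac{1}{23}\right) = - \frac{11975}{23}$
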